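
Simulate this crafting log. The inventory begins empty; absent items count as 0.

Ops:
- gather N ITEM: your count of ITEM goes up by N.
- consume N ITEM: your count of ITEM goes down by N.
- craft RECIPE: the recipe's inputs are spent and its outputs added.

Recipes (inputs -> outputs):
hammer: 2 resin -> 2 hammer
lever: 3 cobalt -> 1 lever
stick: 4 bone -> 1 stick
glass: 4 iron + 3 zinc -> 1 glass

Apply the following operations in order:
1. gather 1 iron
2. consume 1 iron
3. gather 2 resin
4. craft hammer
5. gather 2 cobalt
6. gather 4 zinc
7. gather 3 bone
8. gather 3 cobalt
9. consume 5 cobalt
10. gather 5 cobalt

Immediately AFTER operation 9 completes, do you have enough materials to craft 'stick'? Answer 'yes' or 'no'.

Answer: no

Derivation:
After 1 (gather 1 iron): iron=1
After 2 (consume 1 iron): (empty)
After 3 (gather 2 resin): resin=2
After 4 (craft hammer): hammer=2
After 5 (gather 2 cobalt): cobalt=2 hammer=2
After 6 (gather 4 zinc): cobalt=2 hammer=2 zinc=4
After 7 (gather 3 bone): bone=3 cobalt=2 hammer=2 zinc=4
After 8 (gather 3 cobalt): bone=3 cobalt=5 hammer=2 zinc=4
After 9 (consume 5 cobalt): bone=3 hammer=2 zinc=4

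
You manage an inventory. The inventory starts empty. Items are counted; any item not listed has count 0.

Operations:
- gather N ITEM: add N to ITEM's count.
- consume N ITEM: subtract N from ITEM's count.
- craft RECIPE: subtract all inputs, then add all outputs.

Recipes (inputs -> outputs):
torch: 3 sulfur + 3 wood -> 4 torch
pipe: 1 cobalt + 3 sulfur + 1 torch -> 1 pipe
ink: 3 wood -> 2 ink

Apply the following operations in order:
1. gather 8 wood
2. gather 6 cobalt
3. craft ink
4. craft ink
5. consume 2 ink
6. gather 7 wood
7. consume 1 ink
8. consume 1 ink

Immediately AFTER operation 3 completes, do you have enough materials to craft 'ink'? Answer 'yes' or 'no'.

Answer: yes

Derivation:
After 1 (gather 8 wood): wood=8
After 2 (gather 6 cobalt): cobalt=6 wood=8
After 3 (craft ink): cobalt=6 ink=2 wood=5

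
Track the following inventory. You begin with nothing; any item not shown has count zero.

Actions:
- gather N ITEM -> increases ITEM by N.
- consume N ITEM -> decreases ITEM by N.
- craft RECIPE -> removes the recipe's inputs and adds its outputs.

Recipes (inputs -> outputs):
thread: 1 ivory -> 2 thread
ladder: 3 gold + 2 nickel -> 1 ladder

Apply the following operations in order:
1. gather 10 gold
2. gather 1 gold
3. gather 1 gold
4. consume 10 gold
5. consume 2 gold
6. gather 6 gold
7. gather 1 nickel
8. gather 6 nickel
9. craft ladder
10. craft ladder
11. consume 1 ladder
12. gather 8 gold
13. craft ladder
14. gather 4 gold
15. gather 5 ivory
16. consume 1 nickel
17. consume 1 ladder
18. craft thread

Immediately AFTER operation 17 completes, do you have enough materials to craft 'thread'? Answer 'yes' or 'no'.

Answer: yes

Derivation:
After 1 (gather 10 gold): gold=10
After 2 (gather 1 gold): gold=11
After 3 (gather 1 gold): gold=12
After 4 (consume 10 gold): gold=2
After 5 (consume 2 gold): (empty)
After 6 (gather 6 gold): gold=6
After 7 (gather 1 nickel): gold=6 nickel=1
After 8 (gather 6 nickel): gold=6 nickel=7
After 9 (craft ladder): gold=3 ladder=1 nickel=5
After 10 (craft ladder): ladder=2 nickel=3
After 11 (consume 1 ladder): ladder=1 nickel=3
After 12 (gather 8 gold): gold=8 ladder=1 nickel=3
After 13 (craft ladder): gold=5 ladder=2 nickel=1
After 14 (gather 4 gold): gold=9 ladder=2 nickel=1
After 15 (gather 5 ivory): gold=9 ivory=5 ladder=2 nickel=1
After 16 (consume 1 nickel): gold=9 ivory=5 ladder=2
After 17 (consume 1 ladder): gold=9 ivory=5 ladder=1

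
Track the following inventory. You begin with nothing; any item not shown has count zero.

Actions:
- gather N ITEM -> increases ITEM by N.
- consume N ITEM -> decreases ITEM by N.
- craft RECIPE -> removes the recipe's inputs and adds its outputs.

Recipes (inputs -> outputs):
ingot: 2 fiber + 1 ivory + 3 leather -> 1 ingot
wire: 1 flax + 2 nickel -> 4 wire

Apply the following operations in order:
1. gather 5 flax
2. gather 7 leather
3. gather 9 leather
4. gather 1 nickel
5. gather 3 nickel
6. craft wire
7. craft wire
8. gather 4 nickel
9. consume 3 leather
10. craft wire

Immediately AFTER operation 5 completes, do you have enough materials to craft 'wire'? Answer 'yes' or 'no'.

After 1 (gather 5 flax): flax=5
After 2 (gather 7 leather): flax=5 leather=7
After 3 (gather 9 leather): flax=5 leather=16
After 4 (gather 1 nickel): flax=5 leather=16 nickel=1
After 5 (gather 3 nickel): flax=5 leather=16 nickel=4

Answer: yes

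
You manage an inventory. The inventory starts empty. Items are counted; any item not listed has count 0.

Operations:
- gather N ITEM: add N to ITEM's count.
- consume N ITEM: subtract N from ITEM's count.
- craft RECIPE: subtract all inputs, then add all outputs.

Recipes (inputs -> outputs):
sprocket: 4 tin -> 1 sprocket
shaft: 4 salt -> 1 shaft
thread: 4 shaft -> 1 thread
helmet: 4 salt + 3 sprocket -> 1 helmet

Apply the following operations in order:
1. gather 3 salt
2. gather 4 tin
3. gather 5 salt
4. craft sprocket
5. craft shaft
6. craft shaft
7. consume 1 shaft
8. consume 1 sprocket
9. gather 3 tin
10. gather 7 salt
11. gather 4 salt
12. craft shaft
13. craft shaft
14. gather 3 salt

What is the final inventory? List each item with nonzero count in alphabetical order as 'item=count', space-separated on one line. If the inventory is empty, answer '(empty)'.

Answer: salt=6 shaft=3 tin=3

Derivation:
After 1 (gather 3 salt): salt=3
After 2 (gather 4 tin): salt=3 tin=4
After 3 (gather 5 salt): salt=8 tin=4
After 4 (craft sprocket): salt=8 sprocket=1
After 5 (craft shaft): salt=4 shaft=1 sprocket=1
After 6 (craft shaft): shaft=2 sprocket=1
After 7 (consume 1 shaft): shaft=1 sprocket=1
After 8 (consume 1 sprocket): shaft=1
After 9 (gather 3 tin): shaft=1 tin=3
After 10 (gather 7 salt): salt=7 shaft=1 tin=3
After 11 (gather 4 salt): salt=11 shaft=1 tin=3
After 12 (craft shaft): salt=7 shaft=2 tin=3
After 13 (craft shaft): salt=3 shaft=3 tin=3
After 14 (gather 3 salt): salt=6 shaft=3 tin=3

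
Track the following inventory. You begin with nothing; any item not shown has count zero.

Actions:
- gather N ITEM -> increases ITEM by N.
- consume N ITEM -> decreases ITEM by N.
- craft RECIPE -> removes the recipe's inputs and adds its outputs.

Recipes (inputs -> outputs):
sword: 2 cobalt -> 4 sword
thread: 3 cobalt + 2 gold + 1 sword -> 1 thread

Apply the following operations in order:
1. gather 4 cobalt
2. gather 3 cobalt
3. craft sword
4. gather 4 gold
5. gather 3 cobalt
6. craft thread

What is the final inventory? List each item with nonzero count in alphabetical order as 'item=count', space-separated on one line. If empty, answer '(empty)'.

After 1 (gather 4 cobalt): cobalt=4
After 2 (gather 3 cobalt): cobalt=7
After 3 (craft sword): cobalt=5 sword=4
After 4 (gather 4 gold): cobalt=5 gold=4 sword=4
After 5 (gather 3 cobalt): cobalt=8 gold=4 sword=4
After 6 (craft thread): cobalt=5 gold=2 sword=3 thread=1

Answer: cobalt=5 gold=2 sword=3 thread=1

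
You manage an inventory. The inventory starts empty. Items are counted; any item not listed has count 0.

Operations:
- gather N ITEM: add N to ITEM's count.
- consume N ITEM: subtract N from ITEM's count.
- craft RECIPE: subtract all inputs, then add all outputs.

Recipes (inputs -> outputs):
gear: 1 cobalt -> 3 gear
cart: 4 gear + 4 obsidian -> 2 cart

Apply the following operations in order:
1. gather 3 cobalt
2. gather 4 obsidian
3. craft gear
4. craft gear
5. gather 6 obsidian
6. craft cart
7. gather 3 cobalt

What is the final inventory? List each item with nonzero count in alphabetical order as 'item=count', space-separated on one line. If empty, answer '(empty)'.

Answer: cart=2 cobalt=4 gear=2 obsidian=6

Derivation:
After 1 (gather 3 cobalt): cobalt=3
After 2 (gather 4 obsidian): cobalt=3 obsidian=4
After 3 (craft gear): cobalt=2 gear=3 obsidian=4
After 4 (craft gear): cobalt=1 gear=6 obsidian=4
After 5 (gather 6 obsidian): cobalt=1 gear=6 obsidian=10
After 6 (craft cart): cart=2 cobalt=1 gear=2 obsidian=6
After 7 (gather 3 cobalt): cart=2 cobalt=4 gear=2 obsidian=6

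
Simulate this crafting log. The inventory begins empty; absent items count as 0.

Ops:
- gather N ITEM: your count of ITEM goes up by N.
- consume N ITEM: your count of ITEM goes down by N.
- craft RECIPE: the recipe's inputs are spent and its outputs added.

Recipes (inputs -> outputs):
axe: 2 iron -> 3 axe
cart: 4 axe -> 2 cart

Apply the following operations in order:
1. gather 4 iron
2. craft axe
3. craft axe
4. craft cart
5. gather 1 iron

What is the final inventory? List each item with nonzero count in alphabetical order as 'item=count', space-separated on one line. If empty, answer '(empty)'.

After 1 (gather 4 iron): iron=4
After 2 (craft axe): axe=3 iron=2
After 3 (craft axe): axe=6
After 4 (craft cart): axe=2 cart=2
After 5 (gather 1 iron): axe=2 cart=2 iron=1

Answer: axe=2 cart=2 iron=1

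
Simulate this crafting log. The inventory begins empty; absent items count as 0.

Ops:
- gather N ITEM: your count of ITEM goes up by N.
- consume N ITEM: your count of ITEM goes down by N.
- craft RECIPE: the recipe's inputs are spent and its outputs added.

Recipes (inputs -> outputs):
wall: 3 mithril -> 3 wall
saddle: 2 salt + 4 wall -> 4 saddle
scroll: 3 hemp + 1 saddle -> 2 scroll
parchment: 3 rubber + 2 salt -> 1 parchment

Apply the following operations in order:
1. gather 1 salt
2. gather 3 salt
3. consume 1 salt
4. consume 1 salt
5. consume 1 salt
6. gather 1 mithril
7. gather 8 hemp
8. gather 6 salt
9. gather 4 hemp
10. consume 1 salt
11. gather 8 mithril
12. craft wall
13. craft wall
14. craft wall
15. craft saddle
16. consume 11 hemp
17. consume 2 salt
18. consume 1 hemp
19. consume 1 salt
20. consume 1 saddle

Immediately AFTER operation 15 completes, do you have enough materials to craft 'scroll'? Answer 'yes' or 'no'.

After 1 (gather 1 salt): salt=1
After 2 (gather 3 salt): salt=4
After 3 (consume 1 salt): salt=3
After 4 (consume 1 salt): salt=2
After 5 (consume 1 salt): salt=1
After 6 (gather 1 mithril): mithril=1 salt=1
After 7 (gather 8 hemp): hemp=8 mithril=1 salt=1
After 8 (gather 6 salt): hemp=8 mithril=1 salt=7
After 9 (gather 4 hemp): hemp=12 mithril=1 salt=7
After 10 (consume 1 salt): hemp=12 mithril=1 salt=6
After 11 (gather 8 mithril): hemp=12 mithril=9 salt=6
After 12 (craft wall): hemp=12 mithril=6 salt=6 wall=3
After 13 (craft wall): hemp=12 mithril=3 salt=6 wall=6
After 14 (craft wall): hemp=12 salt=6 wall=9
After 15 (craft saddle): hemp=12 saddle=4 salt=4 wall=5

Answer: yes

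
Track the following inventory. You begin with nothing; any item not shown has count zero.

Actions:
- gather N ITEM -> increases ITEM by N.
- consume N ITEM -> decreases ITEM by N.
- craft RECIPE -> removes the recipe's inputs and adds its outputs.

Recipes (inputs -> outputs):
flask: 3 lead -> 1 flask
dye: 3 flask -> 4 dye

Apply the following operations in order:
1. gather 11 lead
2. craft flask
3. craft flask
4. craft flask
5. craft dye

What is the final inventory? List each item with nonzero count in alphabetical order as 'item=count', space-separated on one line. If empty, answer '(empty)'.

After 1 (gather 11 lead): lead=11
After 2 (craft flask): flask=1 lead=8
After 3 (craft flask): flask=2 lead=5
After 4 (craft flask): flask=3 lead=2
After 5 (craft dye): dye=4 lead=2

Answer: dye=4 lead=2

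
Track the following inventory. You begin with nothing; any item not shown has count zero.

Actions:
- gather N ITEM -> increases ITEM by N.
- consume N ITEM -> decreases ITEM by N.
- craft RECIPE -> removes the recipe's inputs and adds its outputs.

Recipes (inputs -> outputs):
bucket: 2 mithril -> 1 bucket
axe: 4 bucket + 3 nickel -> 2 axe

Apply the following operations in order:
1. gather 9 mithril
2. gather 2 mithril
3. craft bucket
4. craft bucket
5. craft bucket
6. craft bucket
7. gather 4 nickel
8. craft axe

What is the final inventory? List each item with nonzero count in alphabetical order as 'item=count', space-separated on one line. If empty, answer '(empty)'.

Answer: axe=2 mithril=3 nickel=1

Derivation:
After 1 (gather 9 mithril): mithril=9
After 2 (gather 2 mithril): mithril=11
After 3 (craft bucket): bucket=1 mithril=9
After 4 (craft bucket): bucket=2 mithril=7
After 5 (craft bucket): bucket=3 mithril=5
After 6 (craft bucket): bucket=4 mithril=3
After 7 (gather 4 nickel): bucket=4 mithril=3 nickel=4
After 8 (craft axe): axe=2 mithril=3 nickel=1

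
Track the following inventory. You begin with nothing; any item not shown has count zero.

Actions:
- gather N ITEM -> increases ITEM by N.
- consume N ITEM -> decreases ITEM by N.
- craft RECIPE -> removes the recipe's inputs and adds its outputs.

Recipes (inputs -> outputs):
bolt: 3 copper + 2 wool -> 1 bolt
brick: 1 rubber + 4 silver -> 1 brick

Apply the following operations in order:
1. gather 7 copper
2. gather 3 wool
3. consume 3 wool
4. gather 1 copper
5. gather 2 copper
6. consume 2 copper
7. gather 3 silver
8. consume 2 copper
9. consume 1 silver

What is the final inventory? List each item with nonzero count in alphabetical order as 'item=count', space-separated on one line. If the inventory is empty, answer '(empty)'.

Answer: copper=6 silver=2

Derivation:
After 1 (gather 7 copper): copper=7
After 2 (gather 3 wool): copper=7 wool=3
After 3 (consume 3 wool): copper=7
After 4 (gather 1 copper): copper=8
After 5 (gather 2 copper): copper=10
After 6 (consume 2 copper): copper=8
After 7 (gather 3 silver): copper=8 silver=3
After 8 (consume 2 copper): copper=6 silver=3
After 9 (consume 1 silver): copper=6 silver=2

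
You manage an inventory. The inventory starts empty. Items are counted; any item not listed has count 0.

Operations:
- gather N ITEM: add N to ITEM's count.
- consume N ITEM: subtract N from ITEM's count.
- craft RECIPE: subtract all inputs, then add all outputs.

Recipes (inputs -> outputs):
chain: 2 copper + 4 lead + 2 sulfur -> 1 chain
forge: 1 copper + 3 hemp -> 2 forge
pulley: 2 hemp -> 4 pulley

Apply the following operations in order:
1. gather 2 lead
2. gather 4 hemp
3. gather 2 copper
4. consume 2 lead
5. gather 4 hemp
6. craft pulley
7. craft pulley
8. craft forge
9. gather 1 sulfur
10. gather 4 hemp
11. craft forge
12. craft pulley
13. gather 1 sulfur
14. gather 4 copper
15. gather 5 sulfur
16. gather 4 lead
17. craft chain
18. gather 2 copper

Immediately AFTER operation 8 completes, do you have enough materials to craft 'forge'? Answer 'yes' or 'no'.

Answer: no

Derivation:
After 1 (gather 2 lead): lead=2
After 2 (gather 4 hemp): hemp=4 lead=2
After 3 (gather 2 copper): copper=2 hemp=4 lead=2
After 4 (consume 2 lead): copper=2 hemp=4
After 5 (gather 4 hemp): copper=2 hemp=8
After 6 (craft pulley): copper=2 hemp=6 pulley=4
After 7 (craft pulley): copper=2 hemp=4 pulley=8
After 8 (craft forge): copper=1 forge=2 hemp=1 pulley=8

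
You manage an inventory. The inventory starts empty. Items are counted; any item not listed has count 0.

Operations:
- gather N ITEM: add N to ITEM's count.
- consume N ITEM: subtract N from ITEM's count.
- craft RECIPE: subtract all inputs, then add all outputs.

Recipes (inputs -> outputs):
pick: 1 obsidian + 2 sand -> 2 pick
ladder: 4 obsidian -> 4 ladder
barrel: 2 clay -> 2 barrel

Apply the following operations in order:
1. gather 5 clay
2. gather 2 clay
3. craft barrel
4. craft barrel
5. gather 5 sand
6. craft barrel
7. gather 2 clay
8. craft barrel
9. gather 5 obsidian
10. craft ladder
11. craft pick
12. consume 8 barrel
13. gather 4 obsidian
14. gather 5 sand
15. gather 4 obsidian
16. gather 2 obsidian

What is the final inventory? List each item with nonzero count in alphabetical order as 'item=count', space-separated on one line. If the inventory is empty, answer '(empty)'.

Answer: clay=1 ladder=4 obsidian=10 pick=2 sand=8

Derivation:
After 1 (gather 5 clay): clay=5
After 2 (gather 2 clay): clay=7
After 3 (craft barrel): barrel=2 clay=5
After 4 (craft barrel): barrel=4 clay=3
After 5 (gather 5 sand): barrel=4 clay=3 sand=5
After 6 (craft barrel): barrel=6 clay=1 sand=5
After 7 (gather 2 clay): barrel=6 clay=3 sand=5
After 8 (craft barrel): barrel=8 clay=1 sand=5
After 9 (gather 5 obsidian): barrel=8 clay=1 obsidian=5 sand=5
After 10 (craft ladder): barrel=8 clay=1 ladder=4 obsidian=1 sand=5
After 11 (craft pick): barrel=8 clay=1 ladder=4 pick=2 sand=3
After 12 (consume 8 barrel): clay=1 ladder=4 pick=2 sand=3
After 13 (gather 4 obsidian): clay=1 ladder=4 obsidian=4 pick=2 sand=3
After 14 (gather 5 sand): clay=1 ladder=4 obsidian=4 pick=2 sand=8
After 15 (gather 4 obsidian): clay=1 ladder=4 obsidian=8 pick=2 sand=8
After 16 (gather 2 obsidian): clay=1 ladder=4 obsidian=10 pick=2 sand=8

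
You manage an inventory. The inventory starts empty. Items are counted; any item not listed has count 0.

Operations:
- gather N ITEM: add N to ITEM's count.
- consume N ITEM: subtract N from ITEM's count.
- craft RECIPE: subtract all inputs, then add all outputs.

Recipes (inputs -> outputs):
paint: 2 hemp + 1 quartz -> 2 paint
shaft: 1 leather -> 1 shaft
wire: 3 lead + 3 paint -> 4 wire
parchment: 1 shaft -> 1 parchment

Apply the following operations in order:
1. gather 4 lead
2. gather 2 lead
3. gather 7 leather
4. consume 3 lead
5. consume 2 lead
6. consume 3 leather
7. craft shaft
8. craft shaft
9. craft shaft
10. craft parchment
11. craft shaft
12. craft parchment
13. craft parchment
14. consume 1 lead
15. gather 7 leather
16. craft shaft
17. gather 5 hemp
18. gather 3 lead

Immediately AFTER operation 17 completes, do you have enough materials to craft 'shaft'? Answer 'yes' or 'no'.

Answer: yes

Derivation:
After 1 (gather 4 lead): lead=4
After 2 (gather 2 lead): lead=6
After 3 (gather 7 leather): lead=6 leather=7
After 4 (consume 3 lead): lead=3 leather=7
After 5 (consume 2 lead): lead=1 leather=7
After 6 (consume 3 leather): lead=1 leather=4
After 7 (craft shaft): lead=1 leather=3 shaft=1
After 8 (craft shaft): lead=1 leather=2 shaft=2
After 9 (craft shaft): lead=1 leather=1 shaft=3
After 10 (craft parchment): lead=1 leather=1 parchment=1 shaft=2
After 11 (craft shaft): lead=1 parchment=1 shaft=3
After 12 (craft parchment): lead=1 parchment=2 shaft=2
After 13 (craft parchment): lead=1 parchment=3 shaft=1
After 14 (consume 1 lead): parchment=3 shaft=1
After 15 (gather 7 leather): leather=7 parchment=3 shaft=1
After 16 (craft shaft): leather=6 parchment=3 shaft=2
After 17 (gather 5 hemp): hemp=5 leather=6 parchment=3 shaft=2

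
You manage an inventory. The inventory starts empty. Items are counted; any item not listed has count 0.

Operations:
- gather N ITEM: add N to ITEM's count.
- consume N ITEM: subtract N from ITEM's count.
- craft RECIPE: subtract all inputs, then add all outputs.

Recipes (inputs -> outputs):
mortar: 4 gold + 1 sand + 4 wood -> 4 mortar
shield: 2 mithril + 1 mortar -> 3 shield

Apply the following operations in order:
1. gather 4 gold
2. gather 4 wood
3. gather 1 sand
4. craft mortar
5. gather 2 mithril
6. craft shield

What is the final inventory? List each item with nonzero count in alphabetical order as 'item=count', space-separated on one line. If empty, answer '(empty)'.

After 1 (gather 4 gold): gold=4
After 2 (gather 4 wood): gold=4 wood=4
After 3 (gather 1 sand): gold=4 sand=1 wood=4
After 4 (craft mortar): mortar=4
After 5 (gather 2 mithril): mithril=2 mortar=4
After 6 (craft shield): mortar=3 shield=3

Answer: mortar=3 shield=3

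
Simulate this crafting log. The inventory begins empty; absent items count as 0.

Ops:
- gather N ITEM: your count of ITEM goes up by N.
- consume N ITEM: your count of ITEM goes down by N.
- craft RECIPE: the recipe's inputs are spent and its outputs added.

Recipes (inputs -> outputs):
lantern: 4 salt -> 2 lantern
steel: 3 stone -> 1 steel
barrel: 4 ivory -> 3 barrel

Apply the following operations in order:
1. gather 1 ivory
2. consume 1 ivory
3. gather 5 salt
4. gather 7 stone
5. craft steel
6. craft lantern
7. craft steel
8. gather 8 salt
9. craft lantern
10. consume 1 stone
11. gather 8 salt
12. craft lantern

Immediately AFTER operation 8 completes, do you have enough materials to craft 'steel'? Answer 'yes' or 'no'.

Answer: no

Derivation:
After 1 (gather 1 ivory): ivory=1
After 2 (consume 1 ivory): (empty)
After 3 (gather 5 salt): salt=5
After 4 (gather 7 stone): salt=5 stone=7
After 5 (craft steel): salt=5 steel=1 stone=4
After 6 (craft lantern): lantern=2 salt=1 steel=1 stone=4
After 7 (craft steel): lantern=2 salt=1 steel=2 stone=1
After 8 (gather 8 salt): lantern=2 salt=9 steel=2 stone=1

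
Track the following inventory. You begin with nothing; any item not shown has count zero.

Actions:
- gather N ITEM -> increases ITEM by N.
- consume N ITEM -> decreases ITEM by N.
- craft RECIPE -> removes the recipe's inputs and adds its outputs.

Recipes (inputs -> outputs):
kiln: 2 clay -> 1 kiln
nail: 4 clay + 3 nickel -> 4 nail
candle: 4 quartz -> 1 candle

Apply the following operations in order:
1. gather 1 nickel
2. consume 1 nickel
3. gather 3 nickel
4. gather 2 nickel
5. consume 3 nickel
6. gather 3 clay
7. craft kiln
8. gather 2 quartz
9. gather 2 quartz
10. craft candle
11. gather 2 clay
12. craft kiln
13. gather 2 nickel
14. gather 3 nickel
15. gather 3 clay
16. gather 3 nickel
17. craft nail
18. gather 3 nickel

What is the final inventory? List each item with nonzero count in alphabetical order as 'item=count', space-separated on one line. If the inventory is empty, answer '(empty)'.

Answer: candle=1 kiln=2 nail=4 nickel=10

Derivation:
After 1 (gather 1 nickel): nickel=1
After 2 (consume 1 nickel): (empty)
After 3 (gather 3 nickel): nickel=3
After 4 (gather 2 nickel): nickel=5
After 5 (consume 3 nickel): nickel=2
After 6 (gather 3 clay): clay=3 nickel=2
After 7 (craft kiln): clay=1 kiln=1 nickel=2
After 8 (gather 2 quartz): clay=1 kiln=1 nickel=2 quartz=2
After 9 (gather 2 quartz): clay=1 kiln=1 nickel=2 quartz=4
After 10 (craft candle): candle=1 clay=1 kiln=1 nickel=2
After 11 (gather 2 clay): candle=1 clay=3 kiln=1 nickel=2
After 12 (craft kiln): candle=1 clay=1 kiln=2 nickel=2
After 13 (gather 2 nickel): candle=1 clay=1 kiln=2 nickel=4
After 14 (gather 3 nickel): candle=1 clay=1 kiln=2 nickel=7
After 15 (gather 3 clay): candle=1 clay=4 kiln=2 nickel=7
After 16 (gather 3 nickel): candle=1 clay=4 kiln=2 nickel=10
After 17 (craft nail): candle=1 kiln=2 nail=4 nickel=7
After 18 (gather 3 nickel): candle=1 kiln=2 nail=4 nickel=10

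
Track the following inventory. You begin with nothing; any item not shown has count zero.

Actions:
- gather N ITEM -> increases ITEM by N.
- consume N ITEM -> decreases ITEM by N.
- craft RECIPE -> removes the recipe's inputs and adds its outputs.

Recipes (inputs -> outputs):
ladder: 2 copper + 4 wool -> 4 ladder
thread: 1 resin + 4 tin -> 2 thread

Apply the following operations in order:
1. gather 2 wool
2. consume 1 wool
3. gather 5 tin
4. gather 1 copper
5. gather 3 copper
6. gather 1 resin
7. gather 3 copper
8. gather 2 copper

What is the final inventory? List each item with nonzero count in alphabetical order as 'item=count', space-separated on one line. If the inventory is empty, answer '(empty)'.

After 1 (gather 2 wool): wool=2
After 2 (consume 1 wool): wool=1
After 3 (gather 5 tin): tin=5 wool=1
After 4 (gather 1 copper): copper=1 tin=5 wool=1
After 5 (gather 3 copper): copper=4 tin=5 wool=1
After 6 (gather 1 resin): copper=4 resin=1 tin=5 wool=1
After 7 (gather 3 copper): copper=7 resin=1 tin=5 wool=1
After 8 (gather 2 copper): copper=9 resin=1 tin=5 wool=1

Answer: copper=9 resin=1 tin=5 wool=1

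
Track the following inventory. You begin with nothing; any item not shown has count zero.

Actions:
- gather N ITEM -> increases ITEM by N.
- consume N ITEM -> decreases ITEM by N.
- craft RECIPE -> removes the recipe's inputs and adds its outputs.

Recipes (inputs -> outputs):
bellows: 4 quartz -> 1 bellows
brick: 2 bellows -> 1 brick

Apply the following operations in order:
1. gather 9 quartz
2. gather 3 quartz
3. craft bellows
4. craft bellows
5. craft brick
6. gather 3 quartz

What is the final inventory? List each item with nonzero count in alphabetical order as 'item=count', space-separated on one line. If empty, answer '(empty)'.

Answer: brick=1 quartz=7

Derivation:
After 1 (gather 9 quartz): quartz=9
After 2 (gather 3 quartz): quartz=12
After 3 (craft bellows): bellows=1 quartz=8
After 4 (craft bellows): bellows=2 quartz=4
After 5 (craft brick): brick=1 quartz=4
After 6 (gather 3 quartz): brick=1 quartz=7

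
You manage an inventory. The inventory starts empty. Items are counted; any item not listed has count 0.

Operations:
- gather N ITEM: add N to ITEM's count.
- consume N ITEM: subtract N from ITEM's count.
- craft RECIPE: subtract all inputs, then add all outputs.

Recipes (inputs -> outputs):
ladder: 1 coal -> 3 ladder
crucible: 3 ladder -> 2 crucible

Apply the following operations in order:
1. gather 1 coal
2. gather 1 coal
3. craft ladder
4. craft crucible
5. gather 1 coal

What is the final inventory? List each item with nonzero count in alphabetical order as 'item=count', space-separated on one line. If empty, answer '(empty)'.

After 1 (gather 1 coal): coal=1
After 2 (gather 1 coal): coal=2
After 3 (craft ladder): coal=1 ladder=3
After 4 (craft crucible): coal=1 crucible=2
After 5 (gather 1 coal): coal=2 crucible=2

Answer: coal=2 crucible=2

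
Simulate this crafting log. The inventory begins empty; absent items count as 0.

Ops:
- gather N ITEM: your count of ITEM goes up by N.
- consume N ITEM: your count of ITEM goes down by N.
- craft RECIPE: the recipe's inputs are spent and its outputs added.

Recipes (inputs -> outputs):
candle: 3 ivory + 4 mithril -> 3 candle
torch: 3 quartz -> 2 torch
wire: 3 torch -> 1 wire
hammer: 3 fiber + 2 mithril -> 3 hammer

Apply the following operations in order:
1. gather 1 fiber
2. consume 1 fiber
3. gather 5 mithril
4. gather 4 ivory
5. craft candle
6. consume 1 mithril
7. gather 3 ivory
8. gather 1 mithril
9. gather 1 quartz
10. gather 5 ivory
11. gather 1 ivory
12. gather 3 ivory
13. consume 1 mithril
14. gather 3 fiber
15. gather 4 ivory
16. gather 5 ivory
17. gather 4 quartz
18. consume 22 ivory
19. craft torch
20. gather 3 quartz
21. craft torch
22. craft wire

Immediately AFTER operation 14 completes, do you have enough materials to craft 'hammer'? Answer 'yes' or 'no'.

Answer: no

Derivation:
After 1 (gather 1 fiber): fiber=1
After 2 (consume 1 fiber): (empty)
After 3 (gather 5 mithril): mithril=5
After 4 (gather 4 ivory): ivory=4 mithril=5
After 5 (craft candle): candle=3 ivory=1 mithril=1
After 6 (consume 1 mithril): candle=3 ivory=1
After 7 (gather 3 ivory): candle=3 ivory=4
After 8 (gather 1 mithril): candle=3 ivory=4 mithril=1
After 9 (gather 1 quartz): candle=3 ivory=4 mithril=1 quartz=1
After 10 (gather 5 ivory): candle=3 ivory=9 mithril=1 quartz=1
After 11 (gather 1 ivory): candle=3 ivory=10 mithril=1 quartz=1
After 12 (gather 3 ivory): candle=3 ivory=13 mithril=1 quartz=1
After 13 (consume 1 mithril): candle=3 ivory=13 quartz=1
After 14 (gather 3 fiber): candle=3 fiber=3 ivory=13 quartz=1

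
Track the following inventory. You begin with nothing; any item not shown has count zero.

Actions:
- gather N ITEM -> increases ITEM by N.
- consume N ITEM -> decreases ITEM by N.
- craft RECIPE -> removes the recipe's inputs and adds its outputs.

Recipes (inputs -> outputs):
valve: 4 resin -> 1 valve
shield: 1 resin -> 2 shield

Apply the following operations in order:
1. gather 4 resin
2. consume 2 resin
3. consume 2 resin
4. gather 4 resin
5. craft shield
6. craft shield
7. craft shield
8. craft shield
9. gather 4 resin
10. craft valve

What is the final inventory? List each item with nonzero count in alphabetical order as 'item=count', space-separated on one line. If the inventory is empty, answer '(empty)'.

After 1 (gather 4 resin): resin=4
After 2 (consume 2 resin): resin=2
After 3 (consume 2 resin): (empty)
After 4 (gather 4 resin): resin=4
After 5 (craft shield): resin=3 shield=2
After 6 (craft shield): resin=2 shield=4
After 7 (craft shield): resin=1 shield=6
After 8 (craft shield): shield=8
After 9 (gather 4 resin): resin=4 shield=8
After 10 (craft valve): shield=8 valve=1

Answer: shield=8 valve=1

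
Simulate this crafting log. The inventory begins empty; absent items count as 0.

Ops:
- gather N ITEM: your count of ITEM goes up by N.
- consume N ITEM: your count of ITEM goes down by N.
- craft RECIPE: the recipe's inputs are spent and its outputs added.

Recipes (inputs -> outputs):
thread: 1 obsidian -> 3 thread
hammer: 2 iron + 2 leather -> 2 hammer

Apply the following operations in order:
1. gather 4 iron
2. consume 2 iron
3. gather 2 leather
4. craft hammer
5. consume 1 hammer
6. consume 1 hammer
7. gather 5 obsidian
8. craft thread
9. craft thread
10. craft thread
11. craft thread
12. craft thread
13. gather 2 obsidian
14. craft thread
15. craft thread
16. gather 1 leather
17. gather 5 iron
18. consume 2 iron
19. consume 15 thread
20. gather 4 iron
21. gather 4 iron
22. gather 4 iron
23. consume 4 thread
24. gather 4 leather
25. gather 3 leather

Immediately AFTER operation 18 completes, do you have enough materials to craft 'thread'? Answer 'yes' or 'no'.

After 1 (gather 4 iron): iron=4
After 2 (consume 2 iron): iron=2
After 3 (gather 2 leather): iron=2 leather=2
After 4 (craft hammer): hammer=2
After 5 (consume 1 hammer): hammer=1
After 6 (consume 1 hammer): (empty)
After 7 (gather 5 obsidian): obsidian=5
After 8 (craft thread): obsidian=4 thread=3
After 9 (craft thread): obsidian=3 thread=6
After 10 (craft thread): obsidian=2 thread=9
After 11 (craft thread): obsidian=1 thread=12
After 12 (craft thread): thread=15
After 13 (gather 2 obsidian): obsidian=2 thread=15
After 14 (craft thread): obsidian=1 thread=18
After 15 (craft thread): thread=21
After 16 (gather 1 leather): leather=1 thread=21
After 17 (gather 5 iron): iron=5 leather=1 thread=21
After 18 (consume 2 iron): iron=3 leather=1 thread=21

Answer: no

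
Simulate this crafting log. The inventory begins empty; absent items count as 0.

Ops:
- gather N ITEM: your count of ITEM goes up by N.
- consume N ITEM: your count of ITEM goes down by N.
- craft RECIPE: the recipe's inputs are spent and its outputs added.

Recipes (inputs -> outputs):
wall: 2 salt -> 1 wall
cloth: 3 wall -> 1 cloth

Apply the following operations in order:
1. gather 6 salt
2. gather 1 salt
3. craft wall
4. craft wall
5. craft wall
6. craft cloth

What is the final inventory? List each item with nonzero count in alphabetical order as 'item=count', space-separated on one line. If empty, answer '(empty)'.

Answer: cloth=1 salt=1

Derivation:
After 1 (gather 6 salt): salt=6
After 2 (gather 1 salt): salt=7
After 3 (craft wall): salt=5 wall=1
After 4 (craft wall): salt=3 wall=2
After 5 (craft wall): salt=1 wall=3
After 6 (craft cloth): cloth=1 salt=1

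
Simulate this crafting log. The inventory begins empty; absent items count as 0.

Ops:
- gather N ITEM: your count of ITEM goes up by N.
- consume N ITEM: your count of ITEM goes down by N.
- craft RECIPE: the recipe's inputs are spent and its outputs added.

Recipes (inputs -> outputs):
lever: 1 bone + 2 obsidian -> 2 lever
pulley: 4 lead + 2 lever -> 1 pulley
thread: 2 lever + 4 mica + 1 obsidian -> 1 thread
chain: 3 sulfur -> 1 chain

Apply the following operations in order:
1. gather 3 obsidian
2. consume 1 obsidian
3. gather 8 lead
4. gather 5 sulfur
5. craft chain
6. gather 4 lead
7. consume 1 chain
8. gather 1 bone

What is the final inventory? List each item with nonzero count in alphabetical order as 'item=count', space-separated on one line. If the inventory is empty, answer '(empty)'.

After 1 (gather 3 obsidian): obsidian=3
After 2 (consume 1 obsidian): obsidian=2
After 3 (gather 8 lead): lead=8 obsidian=2
After 4 (gather 5 sulfur): lead=8 obsidian=2 sulfur=5
After 5 (craft chain): chain=1 lead=8 obsidian=2 sulfur=2
After 6 (gather 4 lead): chain=1 lead=12 obsidian=2 sulfur=2
After 7 (consume 1 chain): lead=12 obsidian=2 sulfur=2
After 8 (gather 1 bone): bone=1 lead=12 obsidian=2 sulfur=2

Answer: bone=1 lead=12 obsidian=2 sulfur=2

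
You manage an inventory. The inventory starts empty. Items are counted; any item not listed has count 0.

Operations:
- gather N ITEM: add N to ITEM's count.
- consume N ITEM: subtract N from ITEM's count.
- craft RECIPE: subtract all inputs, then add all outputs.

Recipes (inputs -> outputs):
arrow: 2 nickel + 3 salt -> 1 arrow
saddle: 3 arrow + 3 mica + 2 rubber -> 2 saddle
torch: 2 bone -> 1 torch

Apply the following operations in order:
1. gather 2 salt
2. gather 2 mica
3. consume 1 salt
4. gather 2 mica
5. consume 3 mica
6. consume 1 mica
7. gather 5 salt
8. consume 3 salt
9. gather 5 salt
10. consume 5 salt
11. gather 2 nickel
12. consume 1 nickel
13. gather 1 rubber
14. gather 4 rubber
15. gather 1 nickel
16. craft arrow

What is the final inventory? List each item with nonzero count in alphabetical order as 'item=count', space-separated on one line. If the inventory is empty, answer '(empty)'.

Answer: arrow=1 rubber=5

Derivation:
After 1 (gather 2 salt): salt=2
After 2 (gather 2 mica): mica=2 salt=2
After 3 (consume 1 salt): mica=2 salt=1
After 4 (gather 2 mica): mica=4 salt=1
After 5 (consume 3 mica): mica=1 salt=1
After 6 (consume 1 mica): salt=1
After 7 (gather 5 salt): salt=6
After 8 (consume 3 salt): salt=3
After 9 (gather 5 salt): salt=8
After 10 (consume 5 salt): salt=3
After 11 (gather 2 nickel): nickel=2 salt=3
After 12 (consume 1 nickel): nickel=1 salt=3
After 13 (gather 1 rubber): nickel=1 rubber=1 salt=3
After 14 (gather 4 rubber): nickel=1 rubber=5 salt=3
After 15 (gather 1 nickel): nickel=2 rubber=5 salt=3
After 16 (craft arrow): arrow=1 rubber=5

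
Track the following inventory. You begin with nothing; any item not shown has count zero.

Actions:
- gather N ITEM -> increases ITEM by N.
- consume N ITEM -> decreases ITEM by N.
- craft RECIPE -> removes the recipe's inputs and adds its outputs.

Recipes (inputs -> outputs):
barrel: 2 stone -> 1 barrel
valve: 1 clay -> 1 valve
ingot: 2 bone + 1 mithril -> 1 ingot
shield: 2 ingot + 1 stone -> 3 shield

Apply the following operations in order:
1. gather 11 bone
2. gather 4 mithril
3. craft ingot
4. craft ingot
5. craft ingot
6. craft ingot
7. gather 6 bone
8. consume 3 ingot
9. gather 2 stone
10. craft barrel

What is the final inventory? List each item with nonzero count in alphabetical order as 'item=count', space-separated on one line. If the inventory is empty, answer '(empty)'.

Answer: barrel=1 bone=9 ingot=1

Derivation:
After 1 (gather 11 bone): bone=11
After 2 (gather 4 mithril): bone=11 mithril=4
After 3 (craft ingot): bone=9 ingot=1 mithril=3
After 4 (craft ingot): bone=7 ingot=2 mithril=2
After 5 (craft ingot): bone=5 ingot=3 mithril=1
After 6 (craft ingot): bone=3 ingot=4
After 7 (gather 6 bone): bone=9 ingot=4
After 8 (consume 3 ingot): bone=9 ingot=1
After 9 (gather 2 stone): bone=9 ingot=1 stone=2
After 10 (craft barrel): barrel=1 bone=9 ingot=1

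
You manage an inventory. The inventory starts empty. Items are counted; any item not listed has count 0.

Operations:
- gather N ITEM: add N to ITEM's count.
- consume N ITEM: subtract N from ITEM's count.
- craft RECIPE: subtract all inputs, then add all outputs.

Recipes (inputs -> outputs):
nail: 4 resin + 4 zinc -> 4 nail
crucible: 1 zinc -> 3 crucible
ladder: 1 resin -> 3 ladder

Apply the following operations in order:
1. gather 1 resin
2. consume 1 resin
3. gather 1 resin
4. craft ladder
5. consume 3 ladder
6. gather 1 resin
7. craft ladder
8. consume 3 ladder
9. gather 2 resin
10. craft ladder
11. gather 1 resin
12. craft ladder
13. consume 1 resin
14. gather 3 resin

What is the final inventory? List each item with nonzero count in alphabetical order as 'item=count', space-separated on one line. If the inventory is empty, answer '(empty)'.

After 1 (gather 1 resin): resin=1
After 2 (consume 1 resin): (empty)
After 3 (gather 1 resin): resin=1
After 4 (craft ladder): ladder=3
After 5 (consume 3 ladder): (empty)
After 6 (gather 1 resin): resin=1
After 7 (craft ladder): ladder=3
After 8 (consume 3 ladder): (empty)
After 9 (gather 2 resin): resin=2
After 10 (craft ladder): ladder=3 resin=1
After 11 (gather 1 resin): ladder=3 resin=2
After 12 (craft ladder): ladder=6 resin=1
After 13 (consume 1 resin): ladder=6
After 14 (gather 3 resin): ladder=6 resin=3

Answer: ladder=6 resin=3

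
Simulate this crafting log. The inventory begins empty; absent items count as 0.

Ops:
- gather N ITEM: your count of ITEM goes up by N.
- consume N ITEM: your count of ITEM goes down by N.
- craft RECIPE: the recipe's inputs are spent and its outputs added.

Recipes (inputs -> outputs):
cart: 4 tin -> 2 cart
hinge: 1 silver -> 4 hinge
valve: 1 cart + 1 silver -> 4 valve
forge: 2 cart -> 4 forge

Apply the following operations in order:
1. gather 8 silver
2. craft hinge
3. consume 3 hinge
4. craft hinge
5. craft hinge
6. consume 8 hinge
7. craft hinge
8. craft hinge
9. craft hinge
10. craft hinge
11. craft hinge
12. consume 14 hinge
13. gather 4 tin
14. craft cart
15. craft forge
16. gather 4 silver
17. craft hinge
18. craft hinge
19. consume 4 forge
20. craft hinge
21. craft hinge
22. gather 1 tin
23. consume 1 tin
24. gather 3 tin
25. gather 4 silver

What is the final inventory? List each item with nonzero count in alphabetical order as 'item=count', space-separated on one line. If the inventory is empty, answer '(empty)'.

After 1 (gather 8 silver): silver=8
After 2 (craft hinge): hinge=4 silver=7
After 3 (consume 3 hinge): hinge=1 silver=7
After 4 (craft hinge): hinge=5 silver=6
After 5 (craft hinge): hinge=9 silver=5
After 6 (consume 8 hinge): hinge=1 silver=5
After 7 (craft hinge): hinge=5 silver=4
After 8 (craft hinge): hinge=9 silver=3
After 9 (craft hinge): hinge=13 silver=2
After 10 (craft hinge): hinge=17 silver=1
After 11 (craft hinge): hinge=21
After 12 (consume 14 hinge): hinge=7
After 13 (gather 4 tin): hinge=7 tin=4
After 14 (craft cart): cart=2 hinge=7
After 15 (craft forge): forge=4 hinge=7
After 16 (gather 4 silver): forge=4 hinge=7 silver=4
After 17 (craft hinge): forge=4 hinge=11 silver=3
After 18 (craft hinge): forge=4 hinge=15 silver=2
After 19 (consume 4 forge): hinge=15 silver=2
After 20 (craft hinge): hinge=19 silver=1
After 21 (craft hinge): hinge=23
After 22 (gather 1 tin): hinge=23 tin=1
After 23 (consume 1 tin): hinge=23
After 24 (gather 3 tin): hinge=23 tin=3
After 25 (gather 4 silver): hinge=23 silver=4 tin=3

Answer: hinge=23 silver=4 tin=3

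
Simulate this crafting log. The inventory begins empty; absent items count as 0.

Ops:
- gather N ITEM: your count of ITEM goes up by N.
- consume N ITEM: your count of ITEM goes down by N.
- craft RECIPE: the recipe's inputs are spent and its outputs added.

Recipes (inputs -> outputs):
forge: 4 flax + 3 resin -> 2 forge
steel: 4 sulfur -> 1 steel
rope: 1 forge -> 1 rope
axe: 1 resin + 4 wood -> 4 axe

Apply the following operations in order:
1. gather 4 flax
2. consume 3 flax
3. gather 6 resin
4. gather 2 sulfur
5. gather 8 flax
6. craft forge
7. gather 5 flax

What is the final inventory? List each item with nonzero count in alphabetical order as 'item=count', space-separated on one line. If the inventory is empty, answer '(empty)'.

After 1 (gather 4 flax): flax=4
After 2 (consume 3 flax): flax=1
After 3 (gather 6 resin): flax=1 resin=6
After 4 (gather 2 sulfur): flax=1 resin=6 sulfur=2
After 5 (gather 8 flax): flax=9 resin=6 sulfur=2
After 6 (craft forge): flax=5 forge=2 resin=3 sulfur=2
After 7 (gather 5 flax): flax=10 forge=2 resin=3 sulfur=2

Answer: flax=10 forge=2 resin=3 sulfur=2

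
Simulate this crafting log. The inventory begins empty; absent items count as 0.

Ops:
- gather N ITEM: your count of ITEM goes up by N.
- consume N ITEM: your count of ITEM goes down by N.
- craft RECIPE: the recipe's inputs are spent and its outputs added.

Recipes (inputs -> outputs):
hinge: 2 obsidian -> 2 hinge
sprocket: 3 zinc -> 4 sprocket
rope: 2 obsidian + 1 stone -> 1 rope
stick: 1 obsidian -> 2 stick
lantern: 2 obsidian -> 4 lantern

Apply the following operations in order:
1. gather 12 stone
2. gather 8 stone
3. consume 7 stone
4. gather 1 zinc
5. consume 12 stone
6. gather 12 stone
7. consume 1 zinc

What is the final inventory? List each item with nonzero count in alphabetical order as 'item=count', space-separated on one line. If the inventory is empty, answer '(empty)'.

After 1 (gather 12 stone): stone=12
After 2 (gather 8 stone): stone=20
After 3 (consume 7 stone): stone=13
After 4 (gather 1 zinc): stone=13 zinc=1
After 5 (consume 12 stone): stone=1 zinc=1
After 6 (gather 12 stone): stone=13 zinc=1
After 7 (consume 1 zinc): stone=13

Answer: stone=13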